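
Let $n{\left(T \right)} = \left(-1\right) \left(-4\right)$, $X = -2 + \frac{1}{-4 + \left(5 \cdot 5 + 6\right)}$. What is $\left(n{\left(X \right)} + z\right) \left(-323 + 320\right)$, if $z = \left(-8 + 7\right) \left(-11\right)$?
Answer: $-45$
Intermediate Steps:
$z = 11$ ($z = \left(-1\right) \left(-11\right) = 11$)
$X = - \frac{53}{27}$ ($X = -2 + \frac{1}{-4 + \left(25 + 6\right)} = -2 + \frac{1}{-4 + 31} = -2 + \frac{1}{27} = - \frac{53}{27} \approx -1.963$)
$n{\left(T \right)} = 4$
$\left(n{\left(X \right)} + z\right) \left(-323 + 320\right) = \left(4 + 11\right) \left(-323 + 320\right) = 15 \left(-3\right) = -45$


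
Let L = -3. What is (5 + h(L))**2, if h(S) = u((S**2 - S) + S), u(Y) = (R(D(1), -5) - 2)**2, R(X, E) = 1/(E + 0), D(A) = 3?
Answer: 60516/625 ≈ 96.826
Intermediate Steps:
R(X, E) = 1/E
u(Y) = 121/25 (u(Y) = (1/(-5) - 2)**2 = (-1/5 - 2)**2 = (-11/5)**2 = 121/25)
h(S) = 121/25
(5 + h(L))**2 = (5 + 121/25)**2 = (246/25)**2 = 60516/625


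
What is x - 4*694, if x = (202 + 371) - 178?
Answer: -2381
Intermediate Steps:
x = 395 (x = 573 - 178 = 395)
x - 4*694 = 395 - 4*694 = 395 - 2776 = -2381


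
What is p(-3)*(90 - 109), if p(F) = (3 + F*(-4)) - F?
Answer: -342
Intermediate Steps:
p(F) = 3 - 5*F (p(F) = (3 - 4*F) - F = 3 - 5*F)
p(-3)*(90 - 109) = (3 - 5*(-3))*(90 - 109) = (3 + 15)*(-19) = 18*(-19) = -342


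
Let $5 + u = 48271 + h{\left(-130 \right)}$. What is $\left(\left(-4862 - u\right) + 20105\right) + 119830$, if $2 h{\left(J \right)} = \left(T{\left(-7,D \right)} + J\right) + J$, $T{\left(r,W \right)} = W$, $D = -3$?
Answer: $\frac{173877}{2} \approx 86939.0$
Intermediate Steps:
$h{\left(J \right)} = - \frac{3}{2} + J$ ($h{\left(J \right)} = \frac{\left(-3 + J\right) + J}{2} = \frac{-3 + 2 J}{2} = - \frac{3}{2} + J$)
$u = \frac{96269}{2}$ ($u = -5 + \left(48271 - \frac{263}{2}\right) = -5 + \frac{96279}{2} = \frac{96269}{2} \approx 48135.0$)
$\left(\left(-4862 - u\right) + 20105\right) + 119830 = \left(\left(-4862 - \frac{96269}{2}\right) + 20105\right) + 119830 = \left(- \frac{105993}{2} + 20105\right) + 119830 = - \frac{65783}{2} + 119830 = \frac{173877}{2}$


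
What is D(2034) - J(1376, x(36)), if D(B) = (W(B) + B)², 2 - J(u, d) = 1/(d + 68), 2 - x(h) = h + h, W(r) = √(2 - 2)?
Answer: 8274307/2 ≈ 4.1372e+6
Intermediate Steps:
W(r) = 0 (W(r) = √0 = 0)
x(h) = 2 - 2*h (x(h) = 2 - (h + h) = 2 - 2*h)
J(u, d) = 2 - 1/(68 + d) (J(u, d) = 2 - 1/(d + 68) = 2 - 1/(68 + d))
D(B) = B² (D(B) = (0 + B)² = B²)
D(2034) - J(1376, x(36)) = 2034² - (135 + 2*(2 - 2*36))/(68 + (2 - 2*36)) = 4137156 - (135 + 2*(2 - 72))/(68 + (2 - 72)) = 4137156 - (135 + 2*(-70))/(68 - 70) = 4137156 - (135 - 140)/(-2) = 4137156 - (-1)*(-5)/2 = 4137156 - 1*5/2 = 4137156 - 5/2 = 8274307/2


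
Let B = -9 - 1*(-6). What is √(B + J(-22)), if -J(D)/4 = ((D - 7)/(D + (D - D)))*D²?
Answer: I*√2555 ≈ 50.547*I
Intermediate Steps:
J(D) = -4*D*(-7 + D) (J(D) = -4*(D - 7)/(D + (D - D))*D² = -4*(-7 + D)/(D + 0)*D² = -4*(-7 + D)/D*D² = -4*D*(-7 + D))
B = -3 (B = -9 + 6 = -3)
√(B + J(-22)) = √(-3 + 4*(-22)*(7 - 1*(-22))) = √(-3 + 4*(-22)*(7 + 22)) = √(-3 + 4*(-22)*29) = √(-3 - 2552) = √(-2555) = I*√2555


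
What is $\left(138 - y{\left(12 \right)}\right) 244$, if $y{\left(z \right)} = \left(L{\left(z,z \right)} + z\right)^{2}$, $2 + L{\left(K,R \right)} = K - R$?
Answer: $9272$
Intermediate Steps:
$L{\left(K,R \right)} = -2 + K - R$ ($L{\left(K,R \right)} = -2 + \left(K - R\right) = -2 + K - R$)
$y{\left(z \right)} = \left(-2 + z\right)^{2}$ ($y{\left(z \right)} = \left(\left(-2 + z - z\right) + z\right)^{2} = \left(-2 + z\right)^{2}$)
$\left(138 - y{\left(12 \right)}\right) 244 = \left(138 - \left(-2 + 12\right)^{2}\right) 244 = \left(138 - 10^{2}\right) 244 = \left(138 - 100\right) 244 = 38 \cdot 244 = 9272$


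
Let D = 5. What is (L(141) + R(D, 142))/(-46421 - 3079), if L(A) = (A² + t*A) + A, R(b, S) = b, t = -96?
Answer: -6491/49500 ≈ -0.13113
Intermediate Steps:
L(A) = A² - 95*A (L(A) = (A² - 96*A) + A = A² - 95*A)
(L(141) + R(D, 142))/(-46421 - 3079) = (141*(-95 + 141) + 5)/(-46421 - 3079) = (141*46 + 5)/(-49500) = (6486 + 5)*(-1/49500) = 6491*(-1/49500) = -6491/49500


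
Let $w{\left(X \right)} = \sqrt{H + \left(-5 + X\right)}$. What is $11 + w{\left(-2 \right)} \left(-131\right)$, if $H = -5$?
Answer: $11 - 262 i \sqrt{3} \approx 11.0 - 453.8 i$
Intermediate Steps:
$w{\left(X \right)} = \sqrt{-10 + X}$ ($w{\left(X \right)} = \sqrt{-5 + \left(-5 + X\right)} = \sqrt{-10 + X}$)
$11 + w{\left(-2 \right)} \left(-131\right) = 11 + \sqrt{-10 - 2} \left(-131\right) = 11 + \sqrt{-12} \left(-131\right) = 11 + 2 i \sqrt{3} \left(-131\right) = 11 - 262 i \sqrt{3}$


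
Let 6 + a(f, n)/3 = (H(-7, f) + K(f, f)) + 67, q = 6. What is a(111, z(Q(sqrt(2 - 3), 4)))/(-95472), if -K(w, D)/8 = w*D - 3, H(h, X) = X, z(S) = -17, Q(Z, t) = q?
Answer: 24593/7956 ≈ 3.0911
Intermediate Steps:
Q(Z, t) = 6
K(w, D) = 24 - 8*D*w (K(w, D) = -8*(w*D - 3) = -8*(D*w - 3) = -8*(-3 + D*w) = 24 - 8*D*w)
a(f, n) = 255 - 24*f**2 + 3*f (a(f, n) = -18 + 3*((f + (24 - 8*f*f)) + 67) = -18 + 3*((f + (24 - 8*f**2)) + 67) = -18 + 3*((24 + f - 8*f**2) + 67) = -18 + 3*(91 + f - 8*f**2) = -18 + (273 - 24*f**2 + 3*f) = 255 - 24*f**2 + 3*f)
a(111, z(Q(sqrt(2 - 3), 4)))/(-95472) = (255 - 24*111**2 + 3*111)/(-95472) = (255 - 24*12321 + 333)*(-1/95472) = (255 - 295704 + 333)*(-1/95472) = -295116*(-1/95472) = 24593/7956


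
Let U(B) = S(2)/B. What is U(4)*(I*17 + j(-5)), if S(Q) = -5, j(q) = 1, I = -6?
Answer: 505/4 ≈ 126.25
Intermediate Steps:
U(B) = -5/B
U(4)*(I*17 + j(-5)) = (-5/4)*(-6*17 + 1) = (-5*¼)*(-102 + 1) = -5/4*(-101) = 505/4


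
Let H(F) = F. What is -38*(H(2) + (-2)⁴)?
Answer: -684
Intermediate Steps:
-38*(H(2) + (-2)⁴) = -38*(2 + (-2)⁴) = -38*(2 + 16) = -38*18 = -684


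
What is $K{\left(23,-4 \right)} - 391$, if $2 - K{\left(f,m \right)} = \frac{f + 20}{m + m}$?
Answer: $- \frac{3069}{8} \approx -383.63$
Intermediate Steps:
$K{\left(f,m \right)} = 2 - \frac{20 + f}{2 m}$ ($K{\left(f,m \right)} = 2 - \frac{f + 20}{m + m} = 2 - \frac{20 + f}{2 m}$)
$K{\left(23,-4 \right)} - 391 = \frac{-20 - 23 + 4 \left(-4\right)}{2 \left(-4\right)} - 391 = \frac{1}{2} \left(- \frac{1}{4}\right) \left(-20 - 23 - 16\right) - 391 = \frac{1}{2} \left(- \frac{1}{4}\right) \left(-59\right) - 391 = \frac{59}{8} - 391 = - \frac{3069}{8}$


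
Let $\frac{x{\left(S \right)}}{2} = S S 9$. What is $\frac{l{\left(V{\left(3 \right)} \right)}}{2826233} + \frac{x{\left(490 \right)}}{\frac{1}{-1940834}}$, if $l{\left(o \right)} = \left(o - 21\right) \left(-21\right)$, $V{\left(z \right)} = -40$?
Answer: $- \frac{23706149553128018319}{2826233} \approx -8.3879 \cdot 10^{12}$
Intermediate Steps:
$x{\left(S \right)} = 18 S^{2}$ ($x{\left(S \right)} = 2 S S 9 = 2 S^{2} \cdot 9 = 2 \cdot 9 S^{2} = 18 S^{2}$)
$l{\left(o \right)} = 441 - 21 o$ ($l{\left(o \right)} = \left(-21 + o\right) \left(-21\right) = 441 - 21 o$)
$\frac{l{\left(V{\left(3 \right)} \right)}}{2826233} + \frac{x{\left(490 \right)}}{\frac{1}{-1940834}} = \frac{441 - -840}{2826233} + \frac{18 \cdot 490^{2}}{\frac{1}{-1940834}} = \left(441 + 840\right) \frac{1}{2826233} + \frac{18 \cdot 240100}{- \frac{1}{1940834}} = 1281 \cdot \frac{1}{2826233} + 4321800 \left(-1940834\right) = \frac{1281}{2826233} - 8387896381200 = - \frac{23706149553128018319}{2826233}$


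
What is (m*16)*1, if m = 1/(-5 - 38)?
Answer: -16/43 ≈ -0.37209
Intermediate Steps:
m = -1/43 (m = 1/(-43) = -1/43 ≈ -0.023256)
(m*16)*1 = -1/43*16*1 = -16/43*1 = -16/43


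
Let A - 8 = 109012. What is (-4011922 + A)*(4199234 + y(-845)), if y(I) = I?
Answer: -16385900824878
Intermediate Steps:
A = 109020 (A = 8 + 109012 = 109020)
(-4011922 + A)*(4199234 + y(-845)) = (-4011922 + 109020)*(4199234 - 845) = -3902902*4198389 = -16385900824878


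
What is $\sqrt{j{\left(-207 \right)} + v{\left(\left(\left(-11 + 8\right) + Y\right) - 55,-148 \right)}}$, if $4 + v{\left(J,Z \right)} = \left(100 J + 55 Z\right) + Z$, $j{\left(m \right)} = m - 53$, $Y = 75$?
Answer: $2 i \sqrt{1713} \approx 82.777 i$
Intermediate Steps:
$j{\left(m \right)} = -53 + m$
$v{\left(J,Z \right)} = -4 + 56 Z + 100 J$ ($v{\left(J,Z \right)} = -4 + \left(\left(100 J + 55 Z\right) + Z\right) = -4 + \left(\left(55 Z + 100 J\right) + Z\right) = -4 + \left(56 Z + 100 J\right) = -4 + 56 Z + 100 J$)
$\sqrt{j{\left(-207 \right)} + v{\left(\left(\left(-11 + 8\right) + Y\right) - 55,-148 \right)}} = \sqrt{\left(-53 - 207\right) + \left(-4 + 56 \left(-148\right) + 100 \left(\left(\left(-11 + 8\right) + 75\right) - 55\right)\right)} = \sqrt{-260 - \left(8292 - 100 \left(\left(-3 + 75\right) - 55\right)\right)} = \sqrt{-260 - \left(8292 - 100 \left(72 - 55\right)\right)} = \sqrt{-260 - 6592} = \sqrt{-6852} = 2 i \sqrt{1713}$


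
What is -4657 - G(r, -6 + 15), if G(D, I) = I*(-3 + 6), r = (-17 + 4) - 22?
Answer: -4684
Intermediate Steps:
r = -35 (r = -13 - 22 = -35)
G(D, I) = 3*I (G(D, I) = I*3 = 3*I)
-4657 - G(r, -6 + 15) = -4657 - 3*(-6 + 15) = -4657 - 3*9 = -4657 - 1*27 = -4657 - 27 = -4684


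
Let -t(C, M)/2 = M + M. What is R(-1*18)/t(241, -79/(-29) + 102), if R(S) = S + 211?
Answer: -5597/12148 ≈ -0.46073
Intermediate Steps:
t(C, M) = -4*M (t(C, M) = -2*(M + M) = -4*M)
R(S) = 211 + S
R(-1*18)/t(241, -79/(-29) + 102) = (211 - 1*18)/((-4*(-79/(-29) + 102))) = (211 - 18)/((-4*(-79*(-1/29) + 102))) = 193/((-4*(79/29 + 102))) = 193/((-4*3037/29)) = 193/(-12148/29) = 193*(-29/12148) = -5597/12148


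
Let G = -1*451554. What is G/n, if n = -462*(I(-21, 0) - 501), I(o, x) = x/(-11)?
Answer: -75259/38577 ≈ -1.9509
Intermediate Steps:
I(o, x) = -x/11 (I(o, x) = x*(-1/11) = -x/11)
G = -451554
n = 231462 (n = -462*(-1/11*0 - 501) = -462*(0 - 501) = -462*(-501) = 231462)
G/n = -451554/231462 = -451554*1/231462 = -75259/38577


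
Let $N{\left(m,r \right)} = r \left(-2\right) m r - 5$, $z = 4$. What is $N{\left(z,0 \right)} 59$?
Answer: $-295$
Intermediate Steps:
$N{\left(m,r \right)} = -5 - 2 m r^{2}$ ($N{\left(m,r \right)} = - 2 r m r - 5 = - 2 m r r - 5 = - 2 m r^{2} - 5 = -5 - 2 m r^{2}$)
$N{\left(z,0 \right)} 59 = \left(-5 - 8 \cdot 0^{2}\right) 59 = \left(-5 - 8 \cdot 0\right) 59 = \left(-5 + 0\right) 59 = \left(-5\right) 59 = -295$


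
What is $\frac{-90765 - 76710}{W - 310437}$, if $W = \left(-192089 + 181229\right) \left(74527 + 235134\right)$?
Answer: $\frac{7975}{160153757} \approx 4.9796 \cdot 10^{-5}$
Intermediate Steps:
$W = -3362918460$ ($W = \left(-10860\right) 309661 = -3362918460$)
$\frac{-90765 - 76710}{W - 310437} = \frac{-90765 - 76710}{-3362918460 - 310437} = - \frac{167475}{-3363228897} = \left(-167475\right) \left(- \frac{1}{3363228897}\right) = \frac{7975}{160153757}$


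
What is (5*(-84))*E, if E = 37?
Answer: -15540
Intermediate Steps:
(5*(-84))*E = (5*(-84))*37 = -420*37 = -15540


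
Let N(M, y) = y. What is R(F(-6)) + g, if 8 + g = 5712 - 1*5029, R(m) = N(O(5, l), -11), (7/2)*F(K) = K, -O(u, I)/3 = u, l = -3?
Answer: 664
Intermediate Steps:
O(u, I) = -3*u
F(K) = 2*K/7
R(m) = -11
g = 675 (g = -8 + (5712 - 1*5029) = -8 + (5712 - 5029) = -8 + 683 = 675)
R(F(-6)) + g = -11 + 675 = 664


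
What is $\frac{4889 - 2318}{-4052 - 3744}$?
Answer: $- \frac{2571}{7796} \approx -0.32978$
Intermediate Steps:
$\frac{4889 - 2318}{-4052 - 3744} = \frac{2571}{-7796} = 2571 \left(- \frac{1}{7796}\right) = - \frac{2571}{7796}$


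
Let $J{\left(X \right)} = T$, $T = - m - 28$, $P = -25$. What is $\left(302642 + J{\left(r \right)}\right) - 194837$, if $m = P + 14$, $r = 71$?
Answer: $107788$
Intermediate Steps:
$m = -11$ ($m = -25 + 14 = -11$)
$T = -17$ ($T = \left(-1\right) \left(-11\right) - 28 = 11 - 28 = -17$)
$J{\left(X \right)} = -17$
$\left(302642 + J{\left(r \right)}\right) - 194837 = \left(302642 - 17\right) - 194837 = 302625 - 194837 = 107788$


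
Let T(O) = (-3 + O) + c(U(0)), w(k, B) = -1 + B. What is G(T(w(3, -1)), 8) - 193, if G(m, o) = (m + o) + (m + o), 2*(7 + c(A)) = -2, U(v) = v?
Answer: -203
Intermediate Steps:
c(A) = -8 (c(A) = -7 + (½)*(-2) = -7 - 1 = -8)
T(O) = -11 + O (T(O) = (-3 + O) - 8 = -11 + O)
G(m, o) = 2*m + 2*o
G(T(w(3, -1)), 8) - 193 = (2*(-11 + (-1 - 1)) + 2*8) - 193 = (2*(-11 - 2) + 16) - 193 = (2*(-13) + 16) - 193 = (-26 + 16) - 193 = -10 - 193 = -203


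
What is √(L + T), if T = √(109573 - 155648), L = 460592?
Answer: √(460592 + 5*I*√1843) ≈ 678.67 + 0.158*I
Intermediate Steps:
T = 5*I*√1843 (T = √(-46075) = 5*I*√1843 ≈ 214.65*I)
√(L + T) = √(460592 + 5*I*√1843)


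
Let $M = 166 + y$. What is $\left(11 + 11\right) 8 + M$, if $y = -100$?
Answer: $242$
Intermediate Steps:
$M = 66$ ($M = 166 - 100 = 66$)
$\left(11 + 11\right) 8 + M = \left(11 + 11\right) 8 + 66 = 22 \cdot 8 + 66 = 176 + 66 = 242$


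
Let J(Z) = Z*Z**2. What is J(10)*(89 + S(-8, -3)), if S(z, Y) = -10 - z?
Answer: 87000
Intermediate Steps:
J(Z) = Z**3
J(10)*(89 + S(-8, -3)) = 10**3*(89 + (-10 - 1*(-8))) = 1000*(89 + (-10 + 8)) = 1000*(89 - 2) = 1000*87 = 87000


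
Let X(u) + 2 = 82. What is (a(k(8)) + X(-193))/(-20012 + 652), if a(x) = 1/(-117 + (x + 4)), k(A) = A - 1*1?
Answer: -8479/2052160 ≈ -0.0041317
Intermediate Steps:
k(A) = -1 + A (k(A) = A - 1 = -1 + A)
X(u) = 80 (X(u) = -2 + 82 = 80)
a(x) = 1/(-113 + x) (a(x) = 1/(-117 + (4 + x)) = 1/(-113 + x))
(a(k(8)) + X(-193))/(-20012 + 652) = (1/(-113 + (-1 + 8)) + 80)/(-20012 + 652) = (1/(-113 + 7) + 80)/(-19360) = (1/(-106) + 80)*(-1/19360) = (-1/106 + 80)*(-1/19360) = (8479/106)*(-1/19360) = -8479/2052160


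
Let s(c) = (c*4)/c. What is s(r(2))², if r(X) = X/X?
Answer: 16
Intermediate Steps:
r(X) = 1
s(c) = 4 (s(c) = (4*c)/c = 4)
s(r(2))² = 4² = 16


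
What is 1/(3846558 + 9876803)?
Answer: 1/13723361 ≈ 7.2868e-8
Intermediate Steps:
1/(3846558 + 9876803) = 1/13723361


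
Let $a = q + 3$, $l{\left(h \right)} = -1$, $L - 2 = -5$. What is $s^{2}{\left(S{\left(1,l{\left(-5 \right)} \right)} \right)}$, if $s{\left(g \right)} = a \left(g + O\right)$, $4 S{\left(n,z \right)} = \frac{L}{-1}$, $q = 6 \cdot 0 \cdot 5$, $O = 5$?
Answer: $\frac{4761}{16} \approx 297.56$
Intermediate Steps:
$L = -3$ ($L = 2 - 5 = -3$)
$q = 0$ ($q = 0 \cdot 5 = 0$)
$S{\left(n,z \right)} = \frac{3}{4}$ ($S{\left(n,z \right)} = \frac{\left(-3\right) \frac{1}{-1}}{4} = \frac{\left(-3\right) \left(-1\right)}{4} = \frac{1}{4} \cdot 3 = \frac{3}{4}$)
$a = 3$ ($a = 0 + 3 = 3$)
$s{\left(g \right)} = 15 + 3 g$ ($s{\left(g \right)} = 3 \left(g + 5\right) = 3 \left(5 + g\right) = 15 + 3 g$)
$s^{2}{\left(S{\left(1,l{\left(-5 \right)} \right)} \right)} = \left(15 + 3 \cdot \frac{3}{4}\right)^{2} = \left(15 + \frac{9}{4}\right)^{2} = \left(\frac{69}{4}\right)^{2} = \frac{4761}{16}$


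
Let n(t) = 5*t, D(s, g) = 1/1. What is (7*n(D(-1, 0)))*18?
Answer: 630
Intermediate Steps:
D(s, g) = 1
(7*n(D(-1, 0)))*18 = (7*(5*1))*18 = (7*5)*18 = 35*18 = 630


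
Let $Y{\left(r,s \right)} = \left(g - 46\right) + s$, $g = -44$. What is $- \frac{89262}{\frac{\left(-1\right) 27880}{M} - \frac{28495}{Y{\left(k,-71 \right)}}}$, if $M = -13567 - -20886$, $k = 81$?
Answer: $- \frac{11686964562}{22674025} \approx -515.43$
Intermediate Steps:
$Y{\left(r,s \right)} = -90 + s$ ($Y{\left(r,s \right)} = \left(-44 - 46\right) + s = -90 + s$)
$M = 7319$ ($M = -13567 + 20886 = 7319$)
$- \frac{89262}{\frac{\left(-1\right) 27880}{M} - \frac{28495}{Y{\left(k,-71 \right)}}} = - \frac{89262}{\frac{\left(-1\right) 27880}{7319} - \frac{28495}{-90 - 71}} = - \frac{89262}{\left(-27880\right) \frac{1}{7319} - \frac{28495}{-161}} = - \frac{89262}{- \frac{27880}{7319} - - \frac{28495}{161}} = - \frac{89262}{- \frac{27880}{7319} + \frac{28495}{161}} = - \frac{89262}{\frac{204066225}{1178359}} = \left(-89262\right) \frac{1178359}{204066225} = - \frac{11686964562}{22674025}$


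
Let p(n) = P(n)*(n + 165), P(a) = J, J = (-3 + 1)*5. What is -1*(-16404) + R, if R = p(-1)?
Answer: 14764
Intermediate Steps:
J = -10 (J = -2*5 = -10)
P(a) = -10
p(n) = -1650 - 10*n (p(n) = -10*(n + 165) = -10*(165 + n) = -1650 - 10*n)
R = -1640 (R = -1650 - 10*(-1) = -1650 + 10 = -1640)
-1*(-16404) + R = -1*(-16404) - 1640 = 16404 - 1640 = 14764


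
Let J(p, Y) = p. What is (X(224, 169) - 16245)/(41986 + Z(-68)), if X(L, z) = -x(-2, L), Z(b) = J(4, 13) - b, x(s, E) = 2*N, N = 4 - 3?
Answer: -16247/42058 ≈ -0.38630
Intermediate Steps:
N = 1
x(s, E) = 2 (x(s, E) = 2*1 = 2)
Z(b) = 4 - b
X(L, z) = -2 (X(L, z) = -1*2 = -2)
(X(224, 169) - 16245)/(41986 + Z(-68)) = (-2 - 16245)/(41986 + (4 - 1*(-68))) = -16247/(41986 + (4 + 68)) = -16247/(41986 + 72) = -16247/42058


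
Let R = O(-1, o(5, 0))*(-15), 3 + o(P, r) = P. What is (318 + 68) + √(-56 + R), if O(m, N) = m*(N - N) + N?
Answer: 386 + I*√86 ≈ 386.0 + 9.2736*I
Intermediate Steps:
o(P, r) = -3 + P
O(m, N) = N (O(m, N) = m*0 + N = 0 + N = N)
R = -30 (R = (-3 + 5)*(-15) = 2*(-15) = -30)
(318 + 68) + √(-56 + R) = (318 + 68) + √(-56 - 30) = 386 + √(-86) = 386 + I*√86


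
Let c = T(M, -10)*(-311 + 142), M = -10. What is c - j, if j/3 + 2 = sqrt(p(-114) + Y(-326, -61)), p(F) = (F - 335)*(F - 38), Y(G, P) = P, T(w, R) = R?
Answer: 1696 - 3*sqrt(68187) ≈ 912.62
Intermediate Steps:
c = 1690 (c = -10*(-311 + 142) = -10*(-169) = 1690)
p(F) = (-335 + F)*(-38 + F)
j = -6 + 3*sqrt(68187) (j = -6 + 3*sqrt((12730 + (-114)**2 - 373*(-114)) - 61) = -6 + 3*sqrt((12730 + 12996 + 42522) - 61) = -6 + 3*sqrt(68248 - 61) = -6 + 3*sqrt(68187) ≈ 777.38)
c - j = 1690 - (-6 + 3*sqrt(68187)) = 1690 + (6 - 3*sqrt(68187)) = 1696 - 3*sqrt(68187)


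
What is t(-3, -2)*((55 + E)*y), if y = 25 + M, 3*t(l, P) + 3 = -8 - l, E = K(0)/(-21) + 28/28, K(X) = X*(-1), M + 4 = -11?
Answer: -4480/3 ≈ -1493.3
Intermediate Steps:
M = -15 (M = -4 - 11 = -15)
K(X) = -X
E = 1 (E = -1*0/(-21) + 28/28 = 0*(-1/21) + 28*(1/28) = 0 + 1 = 1)
t(l, P) = -11/3 - l/3 (t(l, P) = -1 + (-8 - l)/3 = -1 + (-8/3 - l/3) = -11/3 - l/3)
y = 10 (y = 25 - 15 = 10)
t(-3, -2)*((55 + E)*y) = (-11/3 - 1/3*(-3))*((55 + 1)*10) = (-11/3 + 1)*(56*10) = -8/3*560 = -4480/3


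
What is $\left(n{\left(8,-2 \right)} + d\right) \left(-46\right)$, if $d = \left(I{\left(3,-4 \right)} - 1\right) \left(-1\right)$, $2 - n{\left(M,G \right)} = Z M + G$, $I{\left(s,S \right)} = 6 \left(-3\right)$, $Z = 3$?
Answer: $46$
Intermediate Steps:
$I{\left(s,S \right)} = -18$
$n{\left(M,G \right)} = 2 - G - 3 M$ ($n{\left(M,G \right)} = 2 - \left(3 M + G\right) = 2 - \left(G + 3 M\right) = 2 - G - 3 M$)
$d = 19$ ($d = \left(-18 - 1\right) \left(-1\right) = \left(-19\right) \left(-1\right) = 19$)
$\left(n{\left(8,-2 \right)} + d\right) \left(-46\right) = \left(\left(2 - -2 - 24\right) + 19\right) \left(-46\right) = \left(\left(2 + 2 - 24\right) + 19\right) \left(-46\right) = \left(-20 + 19\right) \left(-46\right) = \left(-1\right) \left(-46\right) = 46$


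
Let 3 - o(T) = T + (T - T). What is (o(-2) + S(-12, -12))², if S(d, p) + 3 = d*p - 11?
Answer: 18225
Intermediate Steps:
o(T) = 3 - T (o(T) = 3 - (T + (T - T)) = 3 - (T + 0) = 3 - T)
S(d, p) = -14 + d*p (S(d, p) = -3 + (d*p - 11) = -3 + (-11 + d*p) = -14 + d*p)
(o(-2) + S(-12, -12))² = ((3 - 1*(-2)) + (-14 - 12*(-12)))² = ((3 + 2) + (-14 + 144))² = (5 + 130)² = 135² = 18225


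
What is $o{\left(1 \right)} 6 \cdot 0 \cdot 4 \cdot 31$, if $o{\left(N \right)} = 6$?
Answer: $0$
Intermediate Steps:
$o{\left(1 \right)} 6 \cdot 0 \cdot 4 \cdot 31 = 6 \cdot 6 \cdot 0 \cdot 4 \cdot 31 = 6 \cdot 0 \cdot 4 \cdot 31 = 6 \cdot 0 \cdot 31 = 0 \cdot 31 = 0$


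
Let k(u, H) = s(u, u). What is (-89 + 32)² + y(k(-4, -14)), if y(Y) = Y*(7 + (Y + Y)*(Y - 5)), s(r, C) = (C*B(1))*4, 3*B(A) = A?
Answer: 70843/27 ≈ 2623.8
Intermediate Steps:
B(A) = A/3
s(r, C) = 4*C/3 (s(r, C) = (C*((⅓)*1))*4 = (C*(⅓))*4 = (C/3)*4 = 4*C/3)
k(u, H) = 4*u/3
y(Y) = Y*(7 + 2*Y*(-5 + Y)) (y(Y) = Y*(7 + (2*Y)*(-5 + Y)) = Y*(7 + 2*Y*(-5 + Y)))
(-89 + 32)² + y(k(-4, -14)) = (-89 + 32)² + ((4/3)*(-4))*(7 - 40*(-4)/3 + 2*((4/3)*(-4))²) = (-57)² - 16*(7 - 10*(-16/3) + 2*(-16/3)²)/3 = 3249 - 16*(7 + 160/3 + 2*(256/9))/3 = 3249 - 16*(7 + 160/3 + 512/9)/3 = 3249 - 16/3*1055/9 = 3249 - 16880/27 = 70843/27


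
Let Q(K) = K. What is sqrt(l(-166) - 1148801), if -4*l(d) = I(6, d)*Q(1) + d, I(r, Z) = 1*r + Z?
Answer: 3*I*sqrt(510542)/2 ≈ 1071.8*I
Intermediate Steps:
I(r, Z) = Z + r (I(r, Z) = r + Z = Z + r)
l(d) = -3/2 - d/2 (l(d) = -((d + 6)*1 + d)/4 = -((6 + d)*1 + d)/4 = -((6 + d) + d)/4 = -(6 + 2*d)/4 = -3/2 - d/2)
sqrt(l(-166) - 1148801) = sqrt((-3/2 - 1/2*(-166)) - 1148801) = sqrt((-3/2 + 83) - 1148801) = sqrt(163/2 - 1148801) = sqrt(-2297439/2) = 3*I*sqrt(510542)/2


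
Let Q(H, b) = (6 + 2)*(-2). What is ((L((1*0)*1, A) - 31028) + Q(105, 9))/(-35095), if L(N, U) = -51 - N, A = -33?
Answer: 6219/7019 ≈ 0.88602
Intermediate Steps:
Q(H, b) = -16 (Q(H, b) = 8*(-2) = -16)
((L((1*0)*1, A) - 31028) + Q(105, 9))/(-35095) = (((-51 - 1*0) - 31028) - 16)/(-35095) = (((-51 - 0) - 31028) - 16)*(-1/35095) = (((-51 - 1*0) - 31028) - 16)*(-1/35095) = (((-51 + 0) - 31028) - 16)*(-1/35095) = ((-51 - 31028) - 16)*(-1/35095) = (-31079 - 16)*(-1/35095) = -31095*(-1/35095) = 6219/7019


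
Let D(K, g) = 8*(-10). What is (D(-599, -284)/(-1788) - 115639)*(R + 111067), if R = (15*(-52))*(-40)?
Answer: -7353868439671/447 ≈ -1.6452e+10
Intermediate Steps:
D(K, g) = -80
R = 31200 (R = -780*(-40) = 31200)
(D(-599, -284)/(-1788) - 115639)*(R + 111067) = (-80/(-1788) - 115639)*(31200 + 111067) = (-80*(-1/1788) - 115639)*142267 = (20/447 - 115639)*142267 = -51690613/447*142267 = -7353868439671/447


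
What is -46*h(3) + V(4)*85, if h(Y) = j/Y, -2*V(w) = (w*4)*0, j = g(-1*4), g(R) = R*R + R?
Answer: -184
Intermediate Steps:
g(R) = R + R² (g(R) = R² + R = R + R²)
j = 12 (j = (-1*4)*(1 - 1*4) = -4*(1 - 4) = -4*(-3) = 12)
V(w) = 0 (V(w) = -w*4*0/2 = -4*w*0/2 = -½*0 = 0)
h(Y) = 12/Y
-46*h(3) + V(4)*85 = -552/3 + 0*85 = -552/3 + 0 = -46*4 + 0 = -184 + 0 = -184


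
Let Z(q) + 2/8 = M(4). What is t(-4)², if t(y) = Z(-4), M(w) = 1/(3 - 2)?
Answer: 9/16 ≈ 0.56250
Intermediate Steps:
M(w) = 1 (M(w) = 1/1 = 1)
Z(q) = ¾ (Z(q) = -¼ + 1 = ¾)
t(y) = ¾
t(-4)² = (¾)² = 9/16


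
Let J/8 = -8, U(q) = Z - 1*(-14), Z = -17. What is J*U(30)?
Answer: 192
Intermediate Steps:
U(q) = -3 (U(q) = -17 - 1*(-14) = -17 + 14 = -3)
J = -64 (J = 8*(-8) = -64)
J*U(30) = -64*(-3) = 192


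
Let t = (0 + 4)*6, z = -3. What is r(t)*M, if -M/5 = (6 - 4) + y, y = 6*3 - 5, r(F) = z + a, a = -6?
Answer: 675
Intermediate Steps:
t = 24 (t = 4*6 = 24)
r(F) = -9 (r(F) = -3 - 6 = -9)
y = 13 (y = 18 - 5 = 13)
M = -75 (M = -5*((6 - 4) + 13) = -5*(2 + 13) = -5*15 = -75)
r(t)*M = -9*(-75) = 675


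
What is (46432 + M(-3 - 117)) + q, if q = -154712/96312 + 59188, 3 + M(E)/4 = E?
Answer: 1265616653/12039 ≈ 1.0513e+5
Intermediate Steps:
M(E) = -12 + 4*E
q = 712544993/12039 (q = -154712*1/96312 + 59188 = -19339/12039 + 59188 = 712544993/12039 ≈ 59186.)
(46432 + M(-3 - 117)) + q = (46432 + (-12 + 4*(-3 - 117))) + 712544993/12039 = (46432 + (-12 + 4*(-120))) + 712544993/12039 = (46432 + (-12 - 480)) + 712544993/12039 = (46432 - 492) + 712544993/12039 = 45940 + 712544993/12039 = 1265616653/12039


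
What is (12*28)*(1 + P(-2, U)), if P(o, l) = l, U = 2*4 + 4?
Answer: 4368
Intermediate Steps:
U = 12 (U = 8 + 4 = 12)
(12*28)*(1 + P(-2, U)) = (12*28)*(1 + 12) = 336*13 = 4368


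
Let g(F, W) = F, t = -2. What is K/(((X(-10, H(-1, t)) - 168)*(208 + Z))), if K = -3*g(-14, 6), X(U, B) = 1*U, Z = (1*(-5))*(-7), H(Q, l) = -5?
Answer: -7/7209 ≈ -0.00097101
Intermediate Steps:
Z = 35 (Z = -5*(-7) = 35)
X(U, B) = U
K = 42 (K = -3*(-14) = 42)
K/(((X(-10, H(-1, t)) - 168)*(208 + Z))) = 42/(((-10 - 168)*(208 + 35))) = 42/((-178*243)) = 42/(-43254) = 42*(-1/43254) = -7/7209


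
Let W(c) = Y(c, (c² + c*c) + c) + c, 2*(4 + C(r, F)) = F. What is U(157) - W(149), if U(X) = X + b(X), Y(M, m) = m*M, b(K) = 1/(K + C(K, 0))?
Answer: -1015627922/153 ≈ -6.6381e+6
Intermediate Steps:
C(r, F) = -4 + F/2
b(K) = 1/(-4 + K) (b(K) = 1/(K + (-4 + (½)*0)) = 1/(K + (-4 + 0)) = 1/(K - 4) = 1/(-4 + K))
Y(M, m) = M*m
U(X) = X + 1/(-4 + X)
W(c) = c + c*(c + 2*c²) (W(c) = c*((c² + c*c) + c) + c = c*((c² + c²) + c) + c = c*(2*c² + c) + c = c*(c + 2*c²) + c = c + c*(c + 2*c²))
U(157) - W(149) = (1 + 157*(-4 + 157))/(-4 + 157) - 149*(1 + 149*(1 + 2*149)) = (1 + 157*153)/153 - 149*(1 + 149*(1 + 298)) = (1 + 24021)/153 - 149*(1 + 149*299) = (1/153)*24022 - 149*(1 + 44551) = 24022/153 - 149*44552 = 24022/153 - 1*6638248 = 24022/153 - 6638248 = -1015627922/153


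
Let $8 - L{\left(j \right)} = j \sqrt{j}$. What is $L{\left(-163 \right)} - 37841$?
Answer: $-37833 + 163 i \sqrt{163} \approx -37833.0 + 2081.0 i$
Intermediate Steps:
$L{\left(j \right)} = 8 - j^{\frac{3}{2}}$ ($L{\left(j \right)} = 8 - j \sqrt{j} = 8 - j^{\frac{3}{2}}$)
$L{\left(-163 \right)} - 37841 = \left(8 - \left(-163\right)^{\frac{3}{2}}\right) - 37841 = \left(8 - - 163 i \sqrt{163}\right) - 37841 = \left(8 + 163 i \sqrt{163}\right) - 37841 = -37833 + 163 i \sqrt{163}$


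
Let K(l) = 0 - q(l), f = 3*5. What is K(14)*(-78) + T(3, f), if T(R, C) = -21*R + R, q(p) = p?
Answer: 1032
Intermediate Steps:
f = 15
T(R, C) = -20*R
K(l) = -l (K(l) = 0 - l = -l)
K(14)*(-78) + T(3, f) = -1*14*(-78) - 20*3 = -14*(-78) - 60 = 1092 - 60 = 1032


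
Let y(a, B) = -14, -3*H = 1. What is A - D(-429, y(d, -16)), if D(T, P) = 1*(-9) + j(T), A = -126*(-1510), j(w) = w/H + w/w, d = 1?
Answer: 188981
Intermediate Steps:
H = -1/3 (H = -1/3*1 = -1/3 ≈ -0.33333)
j(w) = 1 - 3*w (j(w) = w/(-1/3) + w/w = w*(-3) + 1 = -3*w + 1 = 1 - 3*w)
A = 190260
D(T, P) = -8 - 3*T (D(T, P) = 1*(-9) + (1 - 3*T) = -9 + (1 - 3*T) = -8 - 3*T)
A - D(-429, y(d, -16)) = 190260 - (-8 - 3*(-429)) = 190260 - (-8 + 1287) = 190260 - 1*1279 = 190260 - 1279 = 188981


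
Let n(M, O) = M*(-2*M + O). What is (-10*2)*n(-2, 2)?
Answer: 240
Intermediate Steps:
n(M, O) = M*(O - 2*M)
(-10*2)*n(-2, 2) = (-10*2)*(-2*(2 - 2*(-2))) = -(-40)*(2 + 4) = -(-40)*6 = -20*(-12) = 240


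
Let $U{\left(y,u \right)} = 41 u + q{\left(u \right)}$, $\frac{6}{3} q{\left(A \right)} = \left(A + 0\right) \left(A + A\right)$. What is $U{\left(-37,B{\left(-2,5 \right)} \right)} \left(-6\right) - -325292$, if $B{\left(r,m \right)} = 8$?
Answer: $322940$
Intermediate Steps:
$q{\left(A \right)} = A^{2}$ ($q{\left(A \right)} = \frac{\left(A + 0\right) \left(A + A\right)}{2} = \frac{A 2 A}{2} = \frac{2 A^{2}}{2} = A^{2}$)
$U{\left(y,u \right)} = u^{2} + 41 u$ ($U{\left(y,u \right)} = 41 u + u^{2} = u^{2} + 41 u$)
$U{\left(-37,B{\left(-2,5 \right)} \right)} \left(-6\right) - -325292 = 8 \left(41 + 8\right) \left(-6\right) - -325292 = 8 \cdot 49 \left(-6\right) + 325292 = 392 \left(-6\right) + 325292 = -2352 + 325292 = 322940$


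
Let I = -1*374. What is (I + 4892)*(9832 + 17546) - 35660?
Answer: 123658144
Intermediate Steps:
I = -374
(I + 4892)*(9832 + 17546) - 35660 = (-374 + 4892)*(9832 + 17546) - 35660 = 4518*27378 - 35660 = 123693804 - 35660 = 123658144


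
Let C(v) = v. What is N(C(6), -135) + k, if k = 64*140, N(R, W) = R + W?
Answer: 8831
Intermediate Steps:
k = 8960
N(C(6), -135) + k = (6 - 135) + 8960 = -129 + 8960 = 8831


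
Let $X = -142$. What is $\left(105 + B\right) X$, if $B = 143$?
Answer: $-35216$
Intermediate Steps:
$\left(105 + B\right) X = \left(105 + 143\right) \left(-142\right) = 248 \left(-142\right) = -35216$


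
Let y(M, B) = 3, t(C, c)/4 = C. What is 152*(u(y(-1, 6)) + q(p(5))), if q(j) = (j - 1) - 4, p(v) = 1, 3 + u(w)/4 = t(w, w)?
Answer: 4864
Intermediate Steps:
t(C, c) = 4*C
u(w) = -12 + 16*w (u(w) = -12 + 4*(4*w) = -12 + 16*w)
q(j) = -5 + j (q(j) = (-1 + j) - 4 = -5 + j)
152*(u(y(-1, 6)) + q(p(5))) = 152*((-12 + 16*3) + (-5 + 1)) = 152*((-12 + 48) - 4) = 152*(36 - 4) = 152*32 = 4864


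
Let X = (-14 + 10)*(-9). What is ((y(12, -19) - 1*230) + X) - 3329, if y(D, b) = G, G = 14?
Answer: -3509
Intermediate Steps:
y(D, b) = 14
X = 36 (X = -4*(-9) = 36)
((y(12, -19) - 1*230) + X) - 3329 = ((14 - 1*230) + 36) - 3329 = ((14 - 230) + 36) - 3329 = (-216 + 36) - 3329 = -180 - 3329 = -3509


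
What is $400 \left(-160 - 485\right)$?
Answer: $-258000$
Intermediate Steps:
$400 \left(-160 - 485\right) = 400 \left(-645\right) = -258000$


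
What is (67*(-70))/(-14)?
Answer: 335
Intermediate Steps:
(67*(-70))/(-14) = -4690*(-1/14) = 335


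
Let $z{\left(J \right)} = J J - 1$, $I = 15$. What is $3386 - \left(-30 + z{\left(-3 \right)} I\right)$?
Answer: $3296$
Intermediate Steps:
$z{\left(J \right)} = -1 + J^{2}$ ($z{\left(J \right)} = J^{2} - 1 = -1 + J^{2}$)
$3386 - \left(-30 + z{\left(-3 \right)} I\right) = 3386 - \left(-30 + \left(-1 + \left(-3\right)^{2}\right) 15\right) = 3386 - \left(-30 + \left(-1 + 9\right) 15\right) = 3386 - \left(-30 + 8 \cdot 15\right) = 3386 - \left(-30 + 120\right) = 3386 - 90 = 3296$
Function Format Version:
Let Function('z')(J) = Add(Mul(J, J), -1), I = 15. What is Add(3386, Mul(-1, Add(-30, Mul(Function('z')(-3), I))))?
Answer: 3296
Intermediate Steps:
Function('z')(J) = Add(-1, Pow(J, 2)) (Function('z')(J) = Add(Pow(J, 2), -1) = Add(-1, Pow(J, 2)))
Add(3386, Mul(-1, Add(-30, Mul(Function('z')(-3), I)))) = Add(3386, Mul(-1, Add(-30, Mul(Add(-1, Pow(-3, 2)), 15)))) = Add(3386, Mul(-1, Add(-30, Mul(Add(-1, 9), 15)))) = Add(3386, Mul(-1, Add(-30, Mul(8, 15)))) = Add(3386, Mul(-1, Add(-30, 120))) = Add(3386, Mul(-1, 90)) = Add(3386, -90) = 3296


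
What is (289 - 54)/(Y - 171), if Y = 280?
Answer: 235/109 ≈ 2.1560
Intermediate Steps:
(289 - 54)/(Y - 171) = (289 - 54)/(280 - 171) = 235/109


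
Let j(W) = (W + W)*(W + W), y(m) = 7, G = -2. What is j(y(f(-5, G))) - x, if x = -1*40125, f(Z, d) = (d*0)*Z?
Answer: 40321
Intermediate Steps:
f(Z, d) = 0 (f(Z, d) = 0*Z = 0)
x = -40125
j(W) = 4*W**2 (j(W) = (2*W)*(2*W) = 4*W**2)
j(y(f(-5, G))) - x = 4*7**2 - 1*(-40125) = 4*49 + 40125 = 196 + 40125 = 40321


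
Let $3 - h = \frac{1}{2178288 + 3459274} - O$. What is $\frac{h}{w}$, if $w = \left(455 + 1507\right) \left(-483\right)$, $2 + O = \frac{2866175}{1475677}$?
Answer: $- \frac{3496779767021}{1126239443608031172} \approx -3.1048 \cdot 10^{-6}$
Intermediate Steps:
$O = - \frac{85179}{1475677}$ ($O = -2 + \frac{2866175}{1475677} = - \frac{85179}{1475677} \approx -0.057722$)
$w = -947646$ ($w = 1962 \left(-483\right) = -947646$)
$h = \frac{3496779767021}{1188460082782}$ ($h = 3 - \left(\frac{1}{2178288 + 3459274} - - \frac{85179}{1475677}\right) = 3 - \left(\frac{1}{5637562} + \frac{85179}{1475677}\right) = 3 - \frac{68600481325}{1188460082782} = \frac{3496779767021}{1188460082782} \approx 2.9423$)
$\frac{h}{w} = \frac{3496779767021}{1188460082782 \left(-947646\right)} = \frac{3496779767021}{1188460082782} \left(- \frac{1}{947646}\right) = - \frac{3496779767021}{1126239443608031172}$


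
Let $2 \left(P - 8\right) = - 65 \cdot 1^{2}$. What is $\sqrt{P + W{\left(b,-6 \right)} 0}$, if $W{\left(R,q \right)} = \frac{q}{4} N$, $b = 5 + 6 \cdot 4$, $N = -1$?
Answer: $\frac{7 i \sqrt{2}}{2} \approx 4.9497 i$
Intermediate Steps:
$b = 29$ ($b = 5 + 24 = 29$)
$W{\left(R,q \right)} = - \frac{q}{4}$ ($W{\left(R,q \right)} = \frac{q}{4} \left(-1\right) = - \frac{q}{4}$)
$P = - \frac{49}{2}$ ($P = 8 + \frac{\left(-65\right) 1^{2}}{2} = 8 + \frac{\left(-65\right) 1}{2} = 8 + \frac{1}{2} \left(-65\right) = 8 - \frac{65}{2} = - \frac{49}{2} \approx -24.5$)
$\sqrt{P + W{\left(b,-6 \right)} 0} = \sqrt{- \frac{49}{2} + \left(- \frac{1}{4}\right) \left(-6\right) 0} = \sqrt{- \frac{49}{2} + \frac{3}{2} \cdot 0} = \sqrt{- \frac{49}{2} + 0} = \sqrt{- \frac{49}{2}} = \frac{7 i \sqrt{2}}{2}$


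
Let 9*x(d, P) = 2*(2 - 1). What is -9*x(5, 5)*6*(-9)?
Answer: 108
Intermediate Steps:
x(d, P) = 2/9 (x(d, P) = (2*(2 - 1))/9 = (2*1)/9 = (1/9)*2 = 2/9)
-9*x(5, 5)*6*(-9) = -2*6*(-9) = -9*4/3*(-9) = -12*(-9) = 108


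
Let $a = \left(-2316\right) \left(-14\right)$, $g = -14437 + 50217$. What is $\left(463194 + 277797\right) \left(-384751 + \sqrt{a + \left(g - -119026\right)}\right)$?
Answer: $-285097028241 + 58538289 \sqrt{30} \approx -2.8478 \cdot 10^{11}$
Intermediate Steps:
$g = 35780$
$a = 32424$
$\left(463194 + 277797\right) \left(-384751 + \sqrt{a + \left(g - -119026\right)}\right) = \left(463194 + 277797\right) \left(-384751 + \sqrt{32424 + \left(35780 - -119026\right)}\right) = 740991 \left(-384751 + \sqrt{32424 + \left(35780 + 119026\right)}\right) = 740991 \left(-384751 + \sqrt{32424 + 154806}\right) = 740991 \left(-384751 + \sqrt{187230}\right) = 740991 \left(-384751 + 79 \sqrt{30}\right) = -285097028241 + 58538289 \sqrt{30}$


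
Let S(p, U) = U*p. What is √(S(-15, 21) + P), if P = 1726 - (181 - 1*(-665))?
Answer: √565 ≈ 23.770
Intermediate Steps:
P = 880 (P = 1726 - (181 + 665) = 1726 - 1*846 = 1726 - 846 = 880)
√(S(-15, 21) + P) = √(21*(-15) + 880) = √(-315 + 880) = √565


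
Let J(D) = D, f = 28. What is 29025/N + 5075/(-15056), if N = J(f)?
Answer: 109214575/105392 ≈ 1036.3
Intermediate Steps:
N = 28
29025/N + 5075/(-15056) = 29025/28 + 5075/(-15056) = 29025*(1/28) + 5075*(-1/15056) = 29025/28 - 5075/15056 = 109214575/105392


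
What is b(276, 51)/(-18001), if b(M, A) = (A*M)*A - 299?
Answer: -717577/18001 ≈ -39.863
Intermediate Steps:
b(M, A) = -299 + M*A² (b(M, A) = M*A² - 299 = -299 + M*A²)
b(276, 51)/(-18001) = (-299 + 276*51²)/(-18001) = (-299 + 276*2601)*(-1/18001) = (-299 + 717876)*(-1/18001) = 717577*(-1/18001) = -717577/18001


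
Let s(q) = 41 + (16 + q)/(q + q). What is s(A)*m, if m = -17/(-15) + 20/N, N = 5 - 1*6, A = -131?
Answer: -1024177/1310 ≈ -781.81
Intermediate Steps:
N = -1 (N = 5 - 6 = -1)
m = -283/15 (m = -17/(-15) + 20/(-1) = -17*(-1/15) + 20*(-1) = 17/15 - 20 = -283/15 ≈ -18.867)
s(q) = 41 + (16 + q)/(2*q) (s(q) = 41 + (16 + q)/((2*q)) = 41 + (16 + q)*(1/(2*q)) = 41 + (16 + q)/(2*q))
s(A)*m = (83/2 + 8/(-131))*(-283/15) = (83/2 + 8*(-1/131))*(-283/15) = (83/2 - 8/131)*(-283/15) = (10857/262)*(-283/15) = -1024177/1310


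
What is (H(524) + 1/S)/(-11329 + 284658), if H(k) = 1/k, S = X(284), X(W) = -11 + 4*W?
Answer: 1649/161127445500 ≈ 1.0234e-8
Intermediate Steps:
S = 1125 (S = -11 + 4*284 = -11 + 1136 = 1125)
(H(524) + 1/S)/(-11329 + 284658) = (1/524 + 1/1125)/(-11329 + 284658) = (1/524 + 1/1125)/273329 = (1649/589500)*(1/273329) = 1649/161127445500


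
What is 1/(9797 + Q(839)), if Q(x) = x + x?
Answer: 1/11475 ≈ 8.7146e-5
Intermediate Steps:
Q(x) = 2*x
1/(9797 + Q(839)) = 1/(9797 + 2*839) = 1/(9797 + 1678) = 1/11475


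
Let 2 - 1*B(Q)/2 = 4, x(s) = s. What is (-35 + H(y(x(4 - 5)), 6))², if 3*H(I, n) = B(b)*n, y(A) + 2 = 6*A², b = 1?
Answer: 1849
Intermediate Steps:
B(Q) = -4 (B(Q) = 4 - 2*4 = 4 - 8 = -4)
y(A) = -2 + 6*A²
H(I, n) = -4*n/3 (H(I, n) = (-4*n)/3 = -4*n/3)
(-35 + H(y(x(4 - 5)), 6))² = (-35 - 4/3*6)² = (-35 - 8)² = (-43)² = 1849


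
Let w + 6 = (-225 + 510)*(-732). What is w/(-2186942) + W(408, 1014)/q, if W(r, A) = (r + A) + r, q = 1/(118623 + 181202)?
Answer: 599965395016563/1093471 ≈ 5.4868e+8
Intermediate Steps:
w = -208626 (w = -6 + (-225 + 510)*(-732) = -6 + 285*(-732) = -6 - 208620 = -208626)
q = 1/299825 ≈ 3.3353e-6
W(r, A) = A + 2*r (W(r, A) = (A + r) + r = A + 2*r)
w/(-2186942) + W(408, 1014)/q = -208626/(-2186942) + (1014 + 2*408)/(1/299825) = -208626*(-1/2186942) + (1014 + 816)*299825 = 104313/1093471 + 1830*299825 = 104313/1093471 + 548679750 = 599965395016563/1093471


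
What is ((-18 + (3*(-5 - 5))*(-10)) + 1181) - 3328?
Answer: -1865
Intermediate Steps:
((-18 + (3*(-5 - 5))*(-10)) + 1181) - 3328 = ((-18 + (3*(-10))*(-10)) + 1181) - 3328 = ((-18 - 30*(-10)) + 1181) - 3328 = ((-18 + 300) + 1181) - 3328 = (282 + 1181) - 3328 = 1463 - 3328 = -1865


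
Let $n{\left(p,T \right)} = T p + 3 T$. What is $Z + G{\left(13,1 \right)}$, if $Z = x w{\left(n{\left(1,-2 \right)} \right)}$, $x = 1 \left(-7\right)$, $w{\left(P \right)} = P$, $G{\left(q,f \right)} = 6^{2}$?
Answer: $92$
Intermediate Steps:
$G{\left(q,f \right)} = 36$
$n{\left(p,T \right)} = 3 T + T p$
$x = -7$
$Z = 56$ ($Z = - 7 \left(- 2 \left(3 + 1\right)\right) = - 7 \left(\left(-2\right) 4\right) = \left(-7\right) \left(-8\right) = 56$)
$Z + G{\left(13,1 \right)} = 56 + 36 = 92$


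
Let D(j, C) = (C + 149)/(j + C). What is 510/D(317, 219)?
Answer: 17085/23 ≈ 742.83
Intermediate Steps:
D(j, C) = (149 + C)/(C + j)
510/D(317, 219) = 510/(((149 + 219)/(219 + 317))) = 510/((368/536)) = 510/(((1/536)*368)) = 510/(46/67) = 510*(67/46) = 17085/23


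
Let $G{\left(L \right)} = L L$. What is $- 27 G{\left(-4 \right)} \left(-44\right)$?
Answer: $19008$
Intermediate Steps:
$G{\left(L \right)} = L^{2}$
$- 27 G{\left(-4 \right)} \left(-44\right) = - 27 \left(-4\right)^{2} \left(-44\right) = \left(-27\right) 16 \left(-44\right) = \left(-432\right) \left(-44\right) = 19008$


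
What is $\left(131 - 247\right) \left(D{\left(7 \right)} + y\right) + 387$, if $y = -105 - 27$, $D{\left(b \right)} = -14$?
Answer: $17323$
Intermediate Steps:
$y = -132$ ($y = -105 - 27 = -132$)
$\left(131 - 247\right) \left(D{\left(7 \right)} + y\right) + 387 = \left(131 - 247\right) \left(-14 - 132\right) + 387 = \left(-116\right) \left(-146\right) + 387 = 16936 + 387 = 17323$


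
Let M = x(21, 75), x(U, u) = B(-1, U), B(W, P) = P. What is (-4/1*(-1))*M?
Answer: 84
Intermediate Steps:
x(U, u) = U
M = 21
(-4/1*(-1))*M = (-4/1*(-1))*21 = (-4*(-1))*21 = (-2*2*(-1))*21 = -4*(-1)*21 = 4*21 = 84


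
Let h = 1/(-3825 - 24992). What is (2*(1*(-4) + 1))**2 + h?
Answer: 1037411/28817 ≈ 36.000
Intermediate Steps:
h = -1/28817 (h = 1/(-28817) = -1/28817 ≈ -3.4702e-5)
(2*(1*(-4) + 1))**2 + h = (2*(1*(-4) + 1))**2 - 1/28817 = (2*(-4 + 1))**2 - 1/28817 = (2*(-3))**2 - 1/28817 = (-6)**2 - 1/28817 = 36 - 1/28817 = 1037411/28817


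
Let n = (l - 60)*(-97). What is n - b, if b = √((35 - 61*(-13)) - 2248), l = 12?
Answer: 4656 - 2*I*√355 ≈ 4656.0 - 37.683*I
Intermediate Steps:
b = 2*I*√355 (b = √((35 + 793) - 2248) = √(828 - 2248) = √(-1420) = 2*I*√355 ≈ 37.683*I)
n = 4656 (n = (12 - 60)*(-97) = -48*(-97) = 4656)
n - b = 4656 - 2*I*√355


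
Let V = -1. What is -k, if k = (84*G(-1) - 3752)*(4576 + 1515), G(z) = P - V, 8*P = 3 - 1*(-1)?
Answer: 22085966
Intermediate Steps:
P = ½ (P = (3 - 1*(-1))/8 = (3 + 1)/8 = (⅛)*4 = ½ ≈ 0.50000)
G(z) = 3/2 (G(z) = ½ - 1*(-1) = ½ + 1 = 3/2)
k = -22085966 (k = (84*(3/2) - 3752)*(4576 + 1515) = (126 - 3752)*6091 = -3626*6091 = -22085966)
-k = -1*(-22085966) = 22085966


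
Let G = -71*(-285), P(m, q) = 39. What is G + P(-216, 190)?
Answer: 20274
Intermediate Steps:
G = 20235
G + P(-216, 190) = 20235 + 39 = 20274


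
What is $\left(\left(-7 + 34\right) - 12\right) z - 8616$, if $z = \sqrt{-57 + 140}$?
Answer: $-8616 + 15 \sqrt{83} \approx -8479.3$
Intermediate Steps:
$z = \sqrt{83} \approx 9.1104$
$\left(\left(-7 + 34\right) - 12\right) z - 8616 = \left(\left(-7 + 34\right) - 12\right) \sqrt{83} - 8616 = \left(27 - 12\right) \sqrt{83} - 8616 = 15 \sqrt{83} - 8616 = -8616 + 15 \sqrt{83}$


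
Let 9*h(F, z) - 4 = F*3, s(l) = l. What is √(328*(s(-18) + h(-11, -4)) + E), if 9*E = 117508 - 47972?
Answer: 2*√1722/3 ≈ 27.665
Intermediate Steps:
E = 69536/9 (E = (117508 - 47972)/9 = (⅑)*69536 = 69536/9 ≈ 7726.2)
h(F, z) = 4/9 + F/3 (h(F, z) = 4/9 + (F*3)/9 = 4/9 + (3*F)/9 = 4/9 + F/3)
√(328*(s(-18) + h(-11, -4)) + E) = √(328*(-18 + (4/9 + (⅓)*(-11))) + 69536/9) = √(328*(-18 + (4/9 - 11/3)) + 69536/9) = √(328*(-18 - 29/9) + 69536/9) = √(328*(-191/9) + 69536/9) = √(-62648/9 + 69536/9) = √(2296/3) = 2*√1722/3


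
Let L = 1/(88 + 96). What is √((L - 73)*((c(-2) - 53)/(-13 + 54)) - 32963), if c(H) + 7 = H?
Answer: 5*I*√4674265229/1886 ≈ 181.25*I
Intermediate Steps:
c(H) = -7 + H
L = 1/184 ≈ 0.0054348
√((L - 73)*((c(-2) - 53)/(-13 + 54)) - 32963) = √((1/184 - 73)*(((-7 - 2) - 53)/(-13 + 54)) - 32963) = √(-13431*(-9 - 53)/(184*41) - 32963) = √(-(-416361)/(92*41) - 32963) = √(-13431/184*(-62/41) - 32963) = √(416361/3772 - 32963) = √(-123920075/3772) = 5*I*√4674265229/1886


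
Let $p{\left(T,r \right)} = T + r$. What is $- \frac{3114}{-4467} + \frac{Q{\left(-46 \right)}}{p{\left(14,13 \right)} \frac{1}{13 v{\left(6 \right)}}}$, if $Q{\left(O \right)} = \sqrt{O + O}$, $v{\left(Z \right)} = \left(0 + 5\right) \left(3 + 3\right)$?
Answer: $\frac{1038}{1489} + \frac{260 i \sqrt{23}}{9} \approx 0.69711 + 138.55 i$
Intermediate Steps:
$v{\left(Z \right)} = 30$ ($v{\left(Z \right)} = 5 \cdot 6 = 30$)
$Q{\left(O \right)} = \sqrt{2} \sqrt{O}$ ($Q{\left(O \right)} = \sqrt{2 O} = \sqrt{2} \sqrt{O}$)
$- \frac{3114}{-4467} + \frac{Q{\left(-46 \right)}}{p{\left(14,13 \right)} \frac{1}{13 v{\left(6 \right)}}} = - \frac{3114}{-4467} + \frac{\sqrt{2} \sqrt{-46}}{\left(14 + 13\right) \frac{1}{13 \cdot 30}} = \left(-3114\right) \left(- \frac{1}{4467}\right) + \frac{\sqrt{2} i \sqrt{46}}{27 \cdot \frac{1}{390}} = \frac{1038}{1489} + \frac{2 i \sqrt{23}}{27 \cdot \frac{1}{390}} = \frac{1038}{1489} + \frac{2 i \sqrt{23}}{\frac{9}{130}} = \frac{1038}{1489} + 2 i \sqrt{23} \cdot \frac{130}{9} = \frac{1038}{1489} + \frac{260 i \sqrt{23}}{9}$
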